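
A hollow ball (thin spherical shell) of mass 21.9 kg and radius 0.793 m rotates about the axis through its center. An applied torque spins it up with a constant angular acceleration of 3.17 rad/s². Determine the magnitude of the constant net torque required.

I = (2/3)MR² = (2/3)(21.9)(0.793)² = 9.181 kg·m².
τ = Iα = (9.181)(3.170) = 29.10 N·m.

τ ≈ 29.1 N·m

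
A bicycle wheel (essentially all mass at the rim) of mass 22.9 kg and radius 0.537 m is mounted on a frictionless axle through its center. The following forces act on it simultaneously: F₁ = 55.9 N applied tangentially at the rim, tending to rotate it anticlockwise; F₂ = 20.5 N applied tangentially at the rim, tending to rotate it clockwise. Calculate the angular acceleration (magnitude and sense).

I = MR² = (22.9)(0.537)² = 6.604 kg·m².
Taking anticlockwise as positive: τ₁ = +(55.9)(0.537) = +30.02 N·m; τ₂ = −(20.5)(0.537) = −11.01 N·m.
Net torque τ = 19.01 N·m.
α = τ/I = 19.01/6.604 = 2.879 rad/s².

α ≈ 2.88 rad/s², anticlockwise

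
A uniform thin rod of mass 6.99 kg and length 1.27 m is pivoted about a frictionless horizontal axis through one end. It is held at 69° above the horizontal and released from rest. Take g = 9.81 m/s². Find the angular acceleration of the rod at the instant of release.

About the pivot, I = (1/3)ML² = (1/3)(6.99)(1.27)² = 3.758 kg·m².
The weight acts at the center, a distance L/2 = 0.6350 m from the pivot; τ = Mg(L/2) cos 69° = 15.60 N·m.
α = τ/I = 15.60/3.758 = 4.152 rad/s².
(Equivalently α = (3g/(2L)) cos 69° = 4.152 rad/s².)

α ≈ 4.15 rad/s²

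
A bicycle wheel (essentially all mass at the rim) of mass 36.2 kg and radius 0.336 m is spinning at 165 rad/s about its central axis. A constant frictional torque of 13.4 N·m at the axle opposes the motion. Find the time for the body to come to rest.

t ≈ 50.3 s

I = MR² = (36.2)(0.336)² = 4.087 kg·m².
The net torque has magnitude 13.4 N·m, opposing ω.
|α| = τ/I = 13.40/4.087 = 3.279 rad/s² (deceleration).
0 = ω₀ − |α|t ⇒ t = ω₀/|α| = 165/3.279 = 50.32 s.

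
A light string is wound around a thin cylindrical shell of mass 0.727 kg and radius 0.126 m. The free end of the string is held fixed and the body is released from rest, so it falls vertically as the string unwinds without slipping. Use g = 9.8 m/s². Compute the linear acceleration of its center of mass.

a ≈ 4.90 m/s²

Translation: Mg − T = Ma. Rotation about the center: TR = Iα with I = MR².
With a = αR: T = (I/R²)a = M a, so Mg = (1 + 1.000)Ma.
a = g/(1 + 1.000) = 9.8/2.000 = 4.900 m/s².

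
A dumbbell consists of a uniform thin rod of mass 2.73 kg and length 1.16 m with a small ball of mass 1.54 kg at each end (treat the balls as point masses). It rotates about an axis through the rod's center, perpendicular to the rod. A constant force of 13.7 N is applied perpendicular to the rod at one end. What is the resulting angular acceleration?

I_rod = (1/12)ML² = (1/12)(2.73)(1.16)² = 0.3061 kg·m².
I_balls = 2·m·(L/2)² = 2(1.54)(0.5800)² = 1.036 kg·m².
Total I = 1.342 kg·m².
τ = F·(L/2) = (13.7)(0.580) = 7.946 N·m.
α = τ/I = 7.946/1.342 = 5.920 rad/s².

α ≈ 5.92 rad/s²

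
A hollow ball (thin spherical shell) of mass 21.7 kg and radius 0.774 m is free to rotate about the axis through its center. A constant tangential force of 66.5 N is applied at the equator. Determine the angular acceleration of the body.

I = (2/3)MR² = (2/3)(21.7)(0.774)² = 8.667 kg·m².
τ = F R = (66.5)(0.774) = 51.47 N·m.
From τ = Iα: α = 51.47/8.667 = 5.939 rad/s².

α ≈ 5.94 rad/s²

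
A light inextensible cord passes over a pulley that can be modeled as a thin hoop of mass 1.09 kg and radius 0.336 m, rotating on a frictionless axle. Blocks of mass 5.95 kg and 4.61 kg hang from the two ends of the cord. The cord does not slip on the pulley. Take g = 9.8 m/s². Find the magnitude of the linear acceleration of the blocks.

I = MR² = (1.09)(0.336)² = 0.1231 kg·m².
Heavier block: m₁g − T₁ = m₁a. Lighter block: T₂ − m₂g = m₂a.
Pulley: (T₁ − T₂)R = Iα = I(a/R), so T₁ − T₂ = (I/R²)a = 1·M_p a = 1.090·a.
Adding the three: (m₁ − m₂)g = (m₁ + m₂ + 1.090)a, so a = (5.95 − 4.61)(9.8)/(5.95 + 4.61 + 1.090) = 1.127 m/s².

a ≈ 1.13 m/s²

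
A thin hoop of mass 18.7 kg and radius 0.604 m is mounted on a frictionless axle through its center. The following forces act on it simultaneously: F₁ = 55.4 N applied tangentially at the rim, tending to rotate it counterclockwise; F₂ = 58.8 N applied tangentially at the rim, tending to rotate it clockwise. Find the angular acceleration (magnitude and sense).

I = MR² = (18.7)(0.604)² = 6.822 kg·m².
Taking counterclockwise as positive: τ₁ = +(55.4)(0.604) = +33.46 N·m; τ₂ = −(58.8)(0.604) = −35.52 N·m.
Net torque τ = -2.054 N·m.
α = τ/I = -2.054/6.822 = -0.3010 rad/s².

α ≈ 0.301 rad/s², clockwise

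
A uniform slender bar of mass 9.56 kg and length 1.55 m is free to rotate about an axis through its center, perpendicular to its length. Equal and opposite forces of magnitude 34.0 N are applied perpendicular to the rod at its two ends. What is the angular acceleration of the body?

α ≈ 27.5 rad/s²

I = (1/12)ML² = (1/12)(9.56)(1.55)² = 1.914 kg·m².
The couple gives τ = F·(L/2) + F·(L/2) = F L = (34.0)(1.55) = 52.70 N·m.
Newton's second law for rotation, τ = Iα, gives α = τ/I = 52.70/1.914 = 27.53 rad/s².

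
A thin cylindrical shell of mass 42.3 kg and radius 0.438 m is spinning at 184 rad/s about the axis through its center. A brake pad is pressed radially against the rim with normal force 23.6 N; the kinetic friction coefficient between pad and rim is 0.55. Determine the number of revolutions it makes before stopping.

≈ 3850 revolutions

I = MR² = (42.3)(0.438)² = 8.115 kg·m².
Friction force f = μN = (0.55)(23.6) = 12.98 N at the rim; torque magnitude τ = fR = 5.685 N·m, opposing ω.
|α| = τ/I = 5.685/8.115 = 0.7006 rad/s² (deceleration).
ω² = ω₀² − 2|α|θ with ω = 0 ⇒ θ = ω₀²/(2|α|) = 24160 rad = 3846 rev.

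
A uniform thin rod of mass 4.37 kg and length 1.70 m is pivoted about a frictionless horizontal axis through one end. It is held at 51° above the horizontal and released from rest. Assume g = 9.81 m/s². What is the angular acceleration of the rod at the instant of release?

About the pivot, I = (1/3)ML² = (1/3)(4.37)(1.70)² = 4.210 kg·m².
The weight acts at the center, a distance L/2 = 0.8500 m from the pivot; τ = Mg(L/2) cos 51° = 22.93 N·m.
α = τ/I = 22.93/4.210 = 5.447 rad/s².

α ≈ 5.45 rad/s²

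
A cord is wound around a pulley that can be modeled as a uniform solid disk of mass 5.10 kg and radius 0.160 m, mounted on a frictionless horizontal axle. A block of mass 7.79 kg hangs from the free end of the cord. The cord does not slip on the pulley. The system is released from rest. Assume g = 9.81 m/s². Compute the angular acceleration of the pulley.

I = ½MR² = (1/2)(5.10)(0.160)² = 0.06528 kg·m².
Block: mg − T = ma. Pulley: TR = Iα. No-slip: a = αR, so T = (I/R²)a = 2.550·a.
Then mg = (m + 2.550)a, so a = (7.79)(9.81)/(7.79 + 2.550) = 7.391 m/s².
α = a/R = 7.391/0.160 = 46.19 rad/s².

α ≈ 46.2 rad/s²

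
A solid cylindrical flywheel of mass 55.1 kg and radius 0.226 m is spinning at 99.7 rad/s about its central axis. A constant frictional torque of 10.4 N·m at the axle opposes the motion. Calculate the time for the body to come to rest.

I = ½MR² = (1/2)(55.1)(0.226)² = 1.407 kg·m².
The net torque has magnitude 10.4 N·m, opposing ω.
|α| = τ/I = 10.40/1.407 = 7.391 rad/s² (deceleration).
0 = ω₀ − |α|t ⇒ t = ω₀/|α| = 99.7/7.391 = 13.49 s.

t ≈ 13.5 s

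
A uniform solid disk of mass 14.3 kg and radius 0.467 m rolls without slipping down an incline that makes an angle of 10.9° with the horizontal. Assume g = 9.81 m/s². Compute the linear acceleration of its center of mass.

Translation along the incline: Mg sinθ − f = Ma.
Rotation about the center: fR = Iα with I = ½MR². No-slip gives a = αR, so f = (I/R²)a = (1/2)M a.
Substituting: Mg sinθ = (1 + 0.5000)Ma, so a = g sinθ/(1 + 0.5000) = (9.81) sin 10.9° / 1.500 = 1.237 m/s².

a ≈ 1.24 m/s²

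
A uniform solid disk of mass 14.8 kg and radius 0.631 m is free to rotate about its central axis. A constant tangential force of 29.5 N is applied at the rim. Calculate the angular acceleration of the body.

α ≈ 6.32 rad/s²

I = ½MR² = (1/2)(14.8)(0.631)² = 2.946 kg·m².
τ = F R = (29.5)(0.631) = 18.61 N·m.
Newton's second law for rotation, τ = Iα, gives α = τ/I = 18.61/2.946 = 6.318 rad/s².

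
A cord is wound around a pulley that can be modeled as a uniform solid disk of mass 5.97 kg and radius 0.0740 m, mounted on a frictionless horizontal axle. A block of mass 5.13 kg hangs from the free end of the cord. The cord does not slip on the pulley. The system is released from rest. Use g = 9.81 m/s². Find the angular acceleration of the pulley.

α ≈ 83.8 rad/s²

I = ½MR² = (1/2)(5.97)(0.0740)² = 0.01635 kg·m².
Block: mg − T = ma. Pulley: TR = Iα. No-slip: a = αR, so T = (I/R²)a = 2.985·a.
Then mg = (m + 2.985)a, so a = (5.13)(9.81)/(5.13 + 2.985) = 6.202 m/s².
α = a/R = 6.202/0.0740 = 83.80 rad/s².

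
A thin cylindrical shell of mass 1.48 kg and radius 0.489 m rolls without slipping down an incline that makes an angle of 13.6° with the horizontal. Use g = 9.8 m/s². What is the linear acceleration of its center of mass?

Translation along the incline: Mg sinθ − f = Ma.
Rotation about the center: fR = Iα with I = MR². No-slip gives a = αR, so f = (I/R²)a = M a.
Substituting: Mg sinθ = (1 + 1.000)Ma, so a = g sinθ/(1 + 1.000) = (9.8) sin 13.6° / 2.000 = 1.152 m/s².

a ≈ 1.15 m/s²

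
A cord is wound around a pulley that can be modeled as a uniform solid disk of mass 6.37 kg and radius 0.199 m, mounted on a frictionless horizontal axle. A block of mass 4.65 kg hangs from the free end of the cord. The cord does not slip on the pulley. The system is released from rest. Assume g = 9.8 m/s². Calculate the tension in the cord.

T ≈ 18.5 N

I = ½MR² = (1/2)(6.37)(0.199)² = 0.1261 kg·m².
Block: mg − T = ma. Pulley: TR = Iα. No-slip: a = αR, so T = (I/R²)a = 3.185·a.
Then mg = (m + 3.185)a, so a = (4.65)(9.8)/(4.65 + 3.185) = 5.816 m/s².
T = 3.185·a = 18.52 N.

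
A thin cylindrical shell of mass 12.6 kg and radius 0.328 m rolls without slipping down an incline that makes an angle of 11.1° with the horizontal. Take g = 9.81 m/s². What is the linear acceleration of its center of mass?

Translation along the incline: Mg sinθ − f = Ma.
Rotation about the center: fR = Iα with I = MR². No-slip gives a = αR, so f = (I/R²)a = M a.
Substituting: Mg sinθ = (1 + 1.000)Ma, so a = g sinθ/(1 + 1.000) = (9.81) sin 11.1° / 2.000 = 0.9443 m/s².

a ≈ 0.944 m/s²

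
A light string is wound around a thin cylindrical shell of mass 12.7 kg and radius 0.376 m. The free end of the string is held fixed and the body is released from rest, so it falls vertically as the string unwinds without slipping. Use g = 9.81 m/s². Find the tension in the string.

T ≈ 62.3 N

Translation: Mg − T = Ma. Rotation about the center: TR = Iα with I = MR².
With a = αR: T = (I/R²)a = M a, so Mg = (1 + 1.000)Ma.
a = g/(1 + 1.000) = 9.81/2.000 = 4.905 m/s².
T = 1.000·M·a = (1.000)(12.7)(4.905) = 62.29 N.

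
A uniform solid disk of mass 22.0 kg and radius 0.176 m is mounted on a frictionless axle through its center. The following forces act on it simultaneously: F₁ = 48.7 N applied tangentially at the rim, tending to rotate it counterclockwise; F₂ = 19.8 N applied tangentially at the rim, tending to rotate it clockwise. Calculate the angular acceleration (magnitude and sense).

I = ½MR² = (1/2)(22.0)(0.176)² = 0.3407 kg·m².
Taking counterclockwise as positive: τ₁ = +(48.7)(0.176) = +8.571 N·m; τ₂ = −(19.8)(0.176) = −3.485 N·m.
Net torque τ = 5.086 N·m.
α = τ/I = 5.086/0.3407 = 14.93 rad/s².

α ≈ 14.9 rad/s², counterclockwise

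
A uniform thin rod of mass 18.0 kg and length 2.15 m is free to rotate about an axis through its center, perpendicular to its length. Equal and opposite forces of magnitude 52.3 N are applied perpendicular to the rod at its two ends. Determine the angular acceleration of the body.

I = (1/12)ML² = (1/12)(18.0)(2.15)² = 6.934 kg·m².
The couple gives τ = F·(L/2) + F·(L/2) = F L = (52.3)(2.15) = 112.4 N·m.
From τ = Iα: α = 112.4/6.934 = 16.22 rad/s².

α ≈ 16.2 rad/s²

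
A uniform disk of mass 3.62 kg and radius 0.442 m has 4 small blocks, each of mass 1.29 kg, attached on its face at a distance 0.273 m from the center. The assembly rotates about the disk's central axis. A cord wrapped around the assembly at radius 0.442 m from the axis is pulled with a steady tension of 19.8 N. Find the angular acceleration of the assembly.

α ≈ 11.9 rad/s²

I_disk = ½MR² = ½(3.62)(0.442)² = 0.3536 kg·m².
I_blocks = 4·m·r² = 4(1.29)(0.273)² = 0.3846 kg·m².
Total I = 0.7382 kg·m².
τ = F r = (19.8)(0.442) = 8.752 N·m.
α = τ/I = 8.752/0.7382 = 11.86 rad/s².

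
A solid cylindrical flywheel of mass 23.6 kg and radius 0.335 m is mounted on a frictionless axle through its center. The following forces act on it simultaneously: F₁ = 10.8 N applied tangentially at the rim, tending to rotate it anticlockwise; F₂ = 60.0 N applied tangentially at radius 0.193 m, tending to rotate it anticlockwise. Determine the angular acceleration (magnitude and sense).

I = ½MR² = (1/2)(23.6)(0.335)² = 1.324 kg·m².
Taking anticlockwise as positive: τ₁ = +(10.8)(0.335) = +3.618 N·m; τ₂ = +(60.0)(0.193) = +11.58 N·m.
Net torque τ = 15.20 N·m.
α = τ/I = 15.20/1.324 = 11.48 rad/s².

α ≈ 11.5 rad/s², anticlockwise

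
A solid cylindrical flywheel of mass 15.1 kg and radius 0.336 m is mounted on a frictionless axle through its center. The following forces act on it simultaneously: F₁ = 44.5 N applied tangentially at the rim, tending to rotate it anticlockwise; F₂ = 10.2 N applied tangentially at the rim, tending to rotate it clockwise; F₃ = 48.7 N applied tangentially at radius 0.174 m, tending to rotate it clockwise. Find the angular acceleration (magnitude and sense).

α ≈ 3.58 rad/s², anticlockwise

I = ½MR² = (1/2)(15.1)(0.336)² = 0.8524 kg·m².
Taking anticlockwise as positive: τ₁ = +(44.5)(0.336) = +14.95 N·m; τ₂ = −(10.2)(0.336) = −3.427 N·m; τ₃ = −(48.7)(0.174) = −8.474 N·m.
Net torque τ = 3.051 N·m.
α = τ/I = 3.051/0.8524 = 3.579 rad/s².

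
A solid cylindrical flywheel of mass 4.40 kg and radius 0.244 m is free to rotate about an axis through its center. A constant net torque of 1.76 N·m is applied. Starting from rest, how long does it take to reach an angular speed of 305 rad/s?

I = ½MR² = (1/2)(4.40)(0.244)² = 0.1310 kg·m².
α = τ/I = 1.76/0.1310 = 13.44 rad/s².
ω = αt ⇒ t = ω/α = 305/13.44 = 22.70 s.

t ≈ 22.7 s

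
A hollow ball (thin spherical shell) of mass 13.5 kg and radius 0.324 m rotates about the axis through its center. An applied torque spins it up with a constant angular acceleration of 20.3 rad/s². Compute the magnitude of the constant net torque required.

I = (2/3)MR² = (2/3)(13.5)(0.324)² = 0.9448 kg·m².
τ = Iα = (0.9448)(20.30) = 19.18 N·m.

τ ≈ 19.2 N·m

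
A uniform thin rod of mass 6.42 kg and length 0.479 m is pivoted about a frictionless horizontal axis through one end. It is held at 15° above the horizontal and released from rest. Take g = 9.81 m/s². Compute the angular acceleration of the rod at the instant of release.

α ≈ 29.7 rad/s²

About the pivot, I = (1/3)ML² = (1/3)(6.42)(0.479)² = 0.4910 kg·m².
The weight acts at the center, a distance L/2 = 0.2395 m from the pivot; τ = Mg(L/2) cos 15° = 14.57 N·m.
α = τ/I = 14.57/0.4910 = 29.67 rad/s².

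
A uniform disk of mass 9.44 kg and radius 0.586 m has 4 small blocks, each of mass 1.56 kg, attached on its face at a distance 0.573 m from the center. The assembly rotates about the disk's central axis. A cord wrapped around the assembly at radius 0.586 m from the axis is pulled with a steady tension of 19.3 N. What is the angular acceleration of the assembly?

α ≈ 3.08 rad/s²

I_disk = ½MR² = ½(9.44)(0.586)² = 1.621 kg·m².
I_blocks = 4·m·r² = 4(1.56)(0.573)² = 2.049 kg·m².
Total I = 3.670 kg·m².
τ = F r = (19.3)(0.586) = 11.31 N·m.
α = τ/I = 11.31/3.670 = 3.082 rad/s².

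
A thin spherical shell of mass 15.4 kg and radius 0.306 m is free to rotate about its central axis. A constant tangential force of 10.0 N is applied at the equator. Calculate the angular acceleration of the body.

I = (2/3)MR² = (2/3)(15.4)(0.306)² = 0.9613 kg·m².
τ = F R = (10.0)(0.306) = 3.060 N·m.
From τ = Iα: α = 3.060/0.9613 = 3.183 rad/s².

α ≈ 3.18 rad/s²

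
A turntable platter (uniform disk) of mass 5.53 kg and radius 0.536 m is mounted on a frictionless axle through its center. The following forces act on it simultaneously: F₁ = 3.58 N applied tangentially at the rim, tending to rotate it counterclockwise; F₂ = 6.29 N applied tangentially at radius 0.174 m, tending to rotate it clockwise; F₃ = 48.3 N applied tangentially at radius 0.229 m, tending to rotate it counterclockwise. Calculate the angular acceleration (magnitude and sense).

α ≈ 15.0 rad/s², counterclockwise

I = ½MR² = (1/2)(5.53)(0.536)² = 0.7944 kg·m².
Taking counterclockwise as positive: τ₁ = +(3.58)(0.536) = +1.919 N·m; τ₂ = −(6.29)(0.174) = −1.094 N·m; τ₃ = +(48.3)(0.229) = +11.06 N·m.
Net torque τ = 11.89 N·m.
α = τ/I = 11.89/0.7944 = 14.96 rad/s².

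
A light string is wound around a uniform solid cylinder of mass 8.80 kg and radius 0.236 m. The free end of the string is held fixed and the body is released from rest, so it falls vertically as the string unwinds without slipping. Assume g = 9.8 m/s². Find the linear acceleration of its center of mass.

a ≈ 6.53 m/s²

Translation: Mg − T = Ma. Rotation about the center: TR = Iα with I = ½MR².
With a = αR: T = (I/R²)a = (1/2)M a, so Mg = (1 + 0.5000)Ma.
a = g/(1 + 0.5000) = 9.8/1.500 = 6.533 m/s².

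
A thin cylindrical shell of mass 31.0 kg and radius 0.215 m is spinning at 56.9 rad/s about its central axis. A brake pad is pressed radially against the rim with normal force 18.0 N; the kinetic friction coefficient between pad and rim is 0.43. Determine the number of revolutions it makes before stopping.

I = MR² = (31.0)(0.215)² = 1.433 kg·m².
Friction force f = μN = (0.43)(18.0) = 7.740 N at the rim; torque magnitude τ = fR = 1.664 N·m, opposing ω.
|α| = τ/I = 1.664/1.433 = 1.161 rad/s² (deceleration).
ω² = ω₀² − 2|α|θ with ω = 0 ⇒ θ = ω₀²/(2|α|) = 1394 rad = 221.9 rev.

≈ 222 revolutions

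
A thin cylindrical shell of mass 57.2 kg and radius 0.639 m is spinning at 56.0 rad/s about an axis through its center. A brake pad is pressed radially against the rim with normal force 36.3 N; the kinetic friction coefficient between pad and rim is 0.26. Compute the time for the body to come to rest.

t ≈ 217 s

I = MR² = (57.2)(0.639)² = 23.36 kg·m².
Friction force f = μN = (0.26)(36.3) = 9.438 N at the rim; torque magnitude τ = fR = 6.031 N·m, opposing ω.
|α| = τ/I = 6.031/23.36 = 0.2582 rad/s² (deceleration).
0 = ω₀ − |α|t ⇒ t = ω₀/|α| = 56.0/0.2582 = 216.9 s.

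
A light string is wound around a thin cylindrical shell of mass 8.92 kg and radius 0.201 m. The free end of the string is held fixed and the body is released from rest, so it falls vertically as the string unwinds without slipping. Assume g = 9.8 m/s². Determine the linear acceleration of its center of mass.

Translation: Mg − T = Ma. Rotation about the center: TR = Iα with I = MR².
With a = αR: T = (I/R²)a = M a, so Mg = (1 + 1.000)Ma.
a = g/(1 + 1.000) = 9.8/2.000 = 4.900 m/s².

a ≈ 4.90 m/s²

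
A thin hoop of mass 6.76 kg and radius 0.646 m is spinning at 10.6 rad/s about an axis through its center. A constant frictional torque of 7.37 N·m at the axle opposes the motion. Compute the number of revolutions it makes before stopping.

I = MR² = (6.76)(0.646)² = 2.821 kg·m².
The net torque has magnitude 7.37 N·m, opposing ω.
|α| = τ/I = 7.370/2.821 = 2.612 rad/s² (deceleration).
ω² = ω₀² − 2|α|θ with ω = 0 ⇒ θ = ω₀²/(2|α|) = 21.50 rad = 3.423 rev.

≈ 3.42 revolutions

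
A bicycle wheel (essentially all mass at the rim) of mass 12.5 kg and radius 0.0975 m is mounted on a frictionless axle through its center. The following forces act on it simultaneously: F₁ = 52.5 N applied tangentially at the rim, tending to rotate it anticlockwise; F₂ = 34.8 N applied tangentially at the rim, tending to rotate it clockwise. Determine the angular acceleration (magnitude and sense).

I = MR² = (12.5)(0.0975)² = 0.1188 kg·m².
Taking anticlockwise as positive: τ₁ = +(52.5)(0.0975) = +5.119 N·m; τ₂ = −(34.8)(0.0975) = −3.393 N·m.
Net torque τ = 1.726 N·m.
α = τ/I = 1.726/0.1188 = 14.52 rad/s².

α ≈ 14.5 rad/s², anticlockwise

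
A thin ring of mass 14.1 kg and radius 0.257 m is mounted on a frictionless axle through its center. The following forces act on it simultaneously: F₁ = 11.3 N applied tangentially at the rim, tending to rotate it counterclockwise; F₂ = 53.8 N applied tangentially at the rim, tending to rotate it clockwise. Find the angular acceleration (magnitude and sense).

I = MR² = (14.1)(0.257)² = 0.9313 kg·m².
Taking counterclockwise as positive: τ₁ = +(11.3)(0.257) = +2.904 N·m; τ₂ = −(53.8)(0.257) = −13.83 N·m.
Net torque τ = -10.92 N·m.
α = τ/I = -10.92/0.9313 = -11.73 rad/s².

α ≈ 11.7 rad/s², clockwise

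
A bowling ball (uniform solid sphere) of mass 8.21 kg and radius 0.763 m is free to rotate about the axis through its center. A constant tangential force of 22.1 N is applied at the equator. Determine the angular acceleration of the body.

α ≈ 8.82 rad/s²

I = (2/5)MR² = (2/5)(8.21)(0.763)² = 1.912 kg·m².
τ = F R = (22.1)(0.763) = 16.86 N·m.
From τ = Iα: α = 16.86/1.912 = 8.820 rad/s².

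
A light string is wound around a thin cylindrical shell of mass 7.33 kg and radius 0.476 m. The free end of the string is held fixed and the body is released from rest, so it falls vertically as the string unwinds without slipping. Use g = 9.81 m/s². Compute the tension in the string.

T ≈ 36.0 N

Translation: Mg − T = Ma. Rotation about the center: TR = Iα with I = MR².
With a = αR: T = (I/R²)a = M a, so Mg = (1 + 1.000)Ma.
a = g/(1 + 1.000) = 9.81/2.000 = 4.905 m/s².
T = 1.000·M·a = (1.000)(7.33)(4.905) = 35.95 N.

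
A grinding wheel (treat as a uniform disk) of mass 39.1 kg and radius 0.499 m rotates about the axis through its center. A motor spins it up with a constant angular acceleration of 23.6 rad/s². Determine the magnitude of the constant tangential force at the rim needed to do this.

I = ½MR² = (1/2)(39.1)(0.499)² = 4.868 kg·m².
The required torque is τ = Iα = (4.868)(23.60) = 114.9 N·m.
A tangential force at the rim gives τ = FR, so F = τ/R = 114.9/0.499 = 230.2 N.

F ≈ 230 N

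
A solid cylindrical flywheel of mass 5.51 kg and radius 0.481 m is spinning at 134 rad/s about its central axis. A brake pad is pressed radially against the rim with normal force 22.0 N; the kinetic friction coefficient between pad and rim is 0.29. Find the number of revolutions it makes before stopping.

I = ½MR² = (1/2)(5.51)(0.481)² = 0.6374 kg·m².
Friction force f = μN = (0.29)(22.0) = 6.380 N at the rim; torque magnitude τ = fR = 3.069 N·m, opposing ω.
|α| = τ/I = 3.069/0.6374 = 4.815 rad/s² (deceleration).
ω² = ω₀² − 2|α|θ with ω = 0 ⇒ θ = ω₀²/(2|α|) = 1865 rad = 296.8 rev.

≈ 297 revolutions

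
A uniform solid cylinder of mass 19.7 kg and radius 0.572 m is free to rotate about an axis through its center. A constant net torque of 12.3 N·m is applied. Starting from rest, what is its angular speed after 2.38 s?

ω ≈ 9.08 rad/s

I = ½MR² = (1/2)(19.7)(0.572)² = 3.223 kg·m².
α = τ/I = 12.3/3.223 = 3.817 rad/s².
ω = ω₀ + αt = 0 + (3.817)(2.38) = 9.084 rad/s.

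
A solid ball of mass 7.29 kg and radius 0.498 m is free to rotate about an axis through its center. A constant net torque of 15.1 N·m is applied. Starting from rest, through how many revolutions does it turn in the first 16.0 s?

≈ 425 revolutions

I = (2/5)MR² = (2/5)(7.29)(0.498)² = 0.7232 kg·m².
α = τ/I = 15.1/0.7232 = 20.88 rad/s².
θ = ½αt² = ½(20.88)(16.0)² = 2673 rad.
Revolutions = θ/(2π) = 425.4.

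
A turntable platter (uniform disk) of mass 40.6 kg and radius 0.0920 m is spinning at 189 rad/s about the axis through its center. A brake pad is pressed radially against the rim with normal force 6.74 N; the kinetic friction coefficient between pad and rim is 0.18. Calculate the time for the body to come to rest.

t ≈ 291 s

I = ½MR² = (1/2)(40.6)(0.0920)² = 0.1718 kg·m².
Friction force f = μN = (0.18)(6.74) = 1.213 N at the rim; torque magnitude τ = fR = 0.1116 N·m, opposing ω.
|α| = τ/I = 0.1116/0.1718 = 0.6496 rad/s² (deceleration).
0 = ω₀ − |α|t ⇒ t = ω₀/|α| = 189/0.6496 = 290.9 s.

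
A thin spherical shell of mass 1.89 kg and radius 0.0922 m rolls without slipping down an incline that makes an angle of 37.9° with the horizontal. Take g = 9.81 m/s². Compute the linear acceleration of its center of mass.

a ≈ 3.62 m/s²

Translation along the incline: Mg sinθ − f = Ma.
Rotation about the center: fR = Iα with I = (2/3)MR². No-slip gives a = αR, so f = (I/R²)a = (2/3)M a.
Substituting: Mg sinθ = (1 + 0.6667)Ma, so a = g sinθ/(1 + 0.6667) = (9.81) sin 37.9° / 1.667 = 3.616 m/s².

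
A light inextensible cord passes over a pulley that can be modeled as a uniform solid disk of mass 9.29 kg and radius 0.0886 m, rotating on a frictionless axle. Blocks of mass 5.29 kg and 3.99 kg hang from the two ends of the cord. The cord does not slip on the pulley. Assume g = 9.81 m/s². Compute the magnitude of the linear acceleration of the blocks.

a ≈ 0.916 m/s²

I = ½MR² = (1/2)(9.29)(0.0886)² = 0.03646 kg·m².
Heavier block: m₁g − T₁ = m₁a. Lighter block: T₂ − m₂g = m₂a.
Pulley: (T₁ − T₂)R = Iα = I(a/R), so T₁ − T₂ = (I/R²)a = (1/2)M_p a = 4.645·a.
Adding the three: (m₁ − m₂)g = (m₁ + m₂ + 4.645)a, so a = (5.29 − 3.99)(9.81)/(5.29 + 3.99 + 4.645) = 0.9158 m/s².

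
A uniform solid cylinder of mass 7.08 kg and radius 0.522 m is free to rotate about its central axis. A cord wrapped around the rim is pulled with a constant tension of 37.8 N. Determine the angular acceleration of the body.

I = ½MR² = (1/2)(7.08)(0.522)² = 0.9646 kg·m².
τ = F R = (37.8)(0.522) = 19.73 N·m.
Newton's second law for rotation, τ = Iα, gives α = τ/I = 19.73/0.9646 = 20.46 rad/s².

α ≈ 20.5 rad/s²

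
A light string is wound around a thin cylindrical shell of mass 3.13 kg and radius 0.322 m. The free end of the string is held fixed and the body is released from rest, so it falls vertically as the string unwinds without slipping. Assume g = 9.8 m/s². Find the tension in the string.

Translation: Mg − T = Ma. Rotation about the center: TR = Iα with I = MR².
With a = αR: T = (I/R²)a = M a, so Mg = (1 + 1.000)Ma.
a = g/(1 + 1.000) = 9.8/2.000 = 4.900 m/s².
T = 1.000·M·a = (1.000)(3.13)(4.900) = 15.34 N.

T ≈ 15.3 N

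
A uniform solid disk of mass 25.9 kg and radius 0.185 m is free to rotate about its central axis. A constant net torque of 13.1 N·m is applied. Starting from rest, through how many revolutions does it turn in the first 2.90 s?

I = ½MR² = (1/2)(25.9)(0.185)² = 0.4432 kg·m².
α = τ/I = 13.1/0.4432 = 29.56 rad/s².
θ = ½αt² = ½(29.56)(2.90)² = 124.3 rad.
Revolutions = θ/(2π) = 19.78.

≈ 19.8 revolutions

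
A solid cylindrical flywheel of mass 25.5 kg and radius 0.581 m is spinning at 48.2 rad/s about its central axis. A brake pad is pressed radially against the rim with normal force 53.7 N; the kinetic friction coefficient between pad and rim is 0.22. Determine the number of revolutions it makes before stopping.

≈ 116 revolutions

I = ½MR² = (1/2)(25.5)(0.581)² = 4.304 kg·m².
Friction force f = μN = (0.22)(53.7) = 11.81 N at the rim; torque magnitude τ = fR = 6.864 N·m, opposing ω.
|α| = τ/I = 6.864/4.304 = 1.595 rad/s² (deceleration).
ω² = ω₀² − 2|α|θ with ω = 0 ⇒ θ = ω₀²/(2|α|) = 728.4 rad = 115.9 rev.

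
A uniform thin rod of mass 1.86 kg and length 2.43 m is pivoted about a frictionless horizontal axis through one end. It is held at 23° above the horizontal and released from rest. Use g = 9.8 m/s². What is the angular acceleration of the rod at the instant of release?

α ≈ 5.57 rad/s²

About the pivot, I = (1/3)ML² = (1/3)(1.86)(2.43)² = 3.661 kg·m².
The weight acts at the center, a distance L/2 = 1.215 m from the pivot; τ = Mg(L/2) cos 23° = 20.39 N·m.
α = τ/I = 20.39/3.661 = 5.568 rad/s².
(Equivalently α = (3g/(2L)) cos 23° = 5.568 rad/s².)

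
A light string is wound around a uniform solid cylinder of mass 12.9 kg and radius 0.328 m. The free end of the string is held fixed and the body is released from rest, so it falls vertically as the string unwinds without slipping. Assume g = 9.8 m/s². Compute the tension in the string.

T ≈ 42.1 N

Translation: Mg − T = Ma. Rotation about the center: TR = Iα with I = ½MR².
With a = αR: T = (I/R²)a = (1/2)M a, so Mg = (1 + 0.5000)Ma.
a = g/(1 + 0.5000) = 9.8/1.500 = 6.533 m/s².
T = 0.5000·M·a = (0.5000)(12.9)(6.533) = 42.14 N.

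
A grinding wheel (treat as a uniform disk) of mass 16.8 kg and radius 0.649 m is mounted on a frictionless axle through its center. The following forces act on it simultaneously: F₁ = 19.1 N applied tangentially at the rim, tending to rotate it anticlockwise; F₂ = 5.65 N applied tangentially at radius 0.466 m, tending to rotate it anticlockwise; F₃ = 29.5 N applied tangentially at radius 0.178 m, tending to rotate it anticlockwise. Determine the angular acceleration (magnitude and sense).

α ≈ 5.73 rad/s², anticlockwise

I = ½MR² = (1/2)(16.8)(0.649)² = 3.538 kg·m².
Taking anticlockwise as positive: τ₁ = +(19.1)(0.649) = +12.40 N·m; τ₂ = +(5.65)(0.466) = +2.633 N·m; τ₃ = +(29.5)(0.178) = +5.251 N·m.
Net torque τ = 20.28 N·m.
α = τ/I = 20.28/3.538 = 5.732 rad/s².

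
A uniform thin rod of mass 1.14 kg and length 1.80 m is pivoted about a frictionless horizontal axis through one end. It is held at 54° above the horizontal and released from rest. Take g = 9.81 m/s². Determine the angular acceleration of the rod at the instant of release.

α ≈ 4.81 rad/s²

About the pivot, I = (1/3)ML² = (1/3)(1.14)(1.80)² = 1.231 kg·m².
The weight acts at the center, a distance L/2 = 0.9000 m from the pivot; τ = Mg(L/2) cos 54° = 5.916 N·m.
α = τ/I = 5.916/1.231 = 4.805 rad/s².
(Equivalently α = (3g/(2L)) cos 54° = 4.805 rad/s².)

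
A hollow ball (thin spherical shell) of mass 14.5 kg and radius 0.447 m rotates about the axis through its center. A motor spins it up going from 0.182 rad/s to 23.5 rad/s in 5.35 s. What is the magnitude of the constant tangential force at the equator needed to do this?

I = (2/3)MR² = (2/3)(14.5)(0.447)² = 1.931 kg·m².
α = Δω/Δt = (23.5 − 0.182)/5.35 = 4.359 rad/s².
The required torque is τ = Iα = (1.931)(4.359) = 8.418 N·m.
A tangential force at the equator gives τ = FR, so F = τ/R = 8.418/0.447 = 18.83 N.

F ≈ 18.8 N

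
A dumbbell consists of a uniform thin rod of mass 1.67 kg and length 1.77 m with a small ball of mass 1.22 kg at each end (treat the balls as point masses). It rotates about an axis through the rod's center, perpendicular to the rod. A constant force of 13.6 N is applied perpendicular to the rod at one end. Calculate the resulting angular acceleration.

α ≈ 5.13 rad/s²

I_rod = (1/12)ML² = (1/12)(1.67)(1.77)² = 0.4360 kg·m².
I_balls = 2·m·(L/2)² = 2(1.22)(0.8850)² = 1.911 kg·m².
Total I = 2.347 kg·m².
τ = F·(L/2) = (13.6)(0.885) = 12.04 N·m.
α = τ/I = 12.04/2.347 = 5.128 rad/s².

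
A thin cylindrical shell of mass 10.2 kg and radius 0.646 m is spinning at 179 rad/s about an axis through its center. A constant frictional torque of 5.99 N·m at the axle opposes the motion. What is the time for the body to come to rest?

I = MR² = (10.2)(0.646)² = 4.257 kg·m².
The net torque has magnitude 5.99 N·m, opposing ω.
|α| = τ/I = 5.990/4.257 = 1.407 rad/s² (deceleration).
0 = ω₀ − |α|t ⇒ t = ω₀/|α| = 179/1.407 = 127.2 s.

t ≈ 127 s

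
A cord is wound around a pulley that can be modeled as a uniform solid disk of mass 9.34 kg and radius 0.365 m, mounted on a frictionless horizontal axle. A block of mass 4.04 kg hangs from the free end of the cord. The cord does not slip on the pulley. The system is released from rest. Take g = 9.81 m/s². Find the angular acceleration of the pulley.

α ≈ 12.5 rad/s²

I = ½MR² = (1/2)(9.34)(0.365)² = 0.6222 kg·m².
Block: mg − T = ma. Pulley: TR = Iα. No-slip: a = αR, so T = (I/R²)a = 4.670·a.
Then mg = (m + 4.670)a, so a = (4.04)(9.81)/(4.04 + 4.670) = 4.550 m/s².
α = a/R = 4.550/0.365 = 12.47 rad/s².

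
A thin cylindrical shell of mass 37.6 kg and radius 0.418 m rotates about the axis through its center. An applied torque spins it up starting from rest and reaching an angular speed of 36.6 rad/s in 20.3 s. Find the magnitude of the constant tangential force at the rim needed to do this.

F ≈ 28.3 N

I = MR² = (37.6)(0.418)² = 6.570 kg·m².
α = Δω/Δt = (36.6 − 0)/20.3 = 1.803 rad/s².
The required torque is τ = Iα = (6.570)(1.803) = 11.84 N·m.
A tangential force at the rim gives τ = FR, so F = τ/R = 11.84/0.418 = 28.34 N.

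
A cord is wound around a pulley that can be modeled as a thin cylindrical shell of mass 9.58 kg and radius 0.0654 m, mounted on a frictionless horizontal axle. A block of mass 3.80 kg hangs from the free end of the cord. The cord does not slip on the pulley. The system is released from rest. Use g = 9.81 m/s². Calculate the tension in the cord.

T ≈ 26.7 N

I = MR² = (9.58)(0.0654)² = 0.04098 kg·m².
Block: mg − T = ma. Pulley: TR = Iα. No-slip: a = αR, so T = (I/R²)a = 9.580·a.
Then mg = (m + 9.580)a, so a = (3.80)(9.81)/(3.80 + 9.580) = 2.786 m/s².
T = 9.580·a = 26.69 N.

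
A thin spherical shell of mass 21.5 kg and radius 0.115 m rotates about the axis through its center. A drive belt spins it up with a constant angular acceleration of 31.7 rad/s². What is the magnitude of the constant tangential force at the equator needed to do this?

I = (2/3)MR² = (2/3)(21.5)(0.115)² = 0.1896 kg·m².
The required torque is τ = Iα = (0.1896)(31.70) = 6.009 N·m.
A tangential force at the equator gives τ = FR, so F = τ/R = 6.009/0.115 = 52.25 N.

F ≈ 52.3 N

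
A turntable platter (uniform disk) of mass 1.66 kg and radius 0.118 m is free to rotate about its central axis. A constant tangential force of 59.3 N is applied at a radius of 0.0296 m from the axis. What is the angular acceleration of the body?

α ≈ 152 rad/s²

I = ½MR² = (1/2)(1.66)(0.118)² = 0.01156 kg·m².
τ = F·r = (59.3)(0.0296) = 1.755 N·m.
From τ = Iα: α = 1.755/0.01156 = 151.9 rad/s².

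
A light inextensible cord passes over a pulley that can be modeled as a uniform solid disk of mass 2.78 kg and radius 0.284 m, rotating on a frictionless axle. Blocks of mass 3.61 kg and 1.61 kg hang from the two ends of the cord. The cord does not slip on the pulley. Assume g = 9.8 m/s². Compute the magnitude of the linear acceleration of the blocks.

a ≈ 2.97 m/s²

I = ½MR² = (1/2)(2.78)(0.284)² = 0.1121 kg·m².
Heavier block: m₁g − T₁ = m₁a. Lighter block: T₂ − m₂g = m₂a.
Pulley: (T₁ − T₂)R = Iα = I(a/R), so T₁ − T₂ = (I/R²)a = (1/2)M_p a = 1.390·a.
Adding the three: (m₁ − m₂)g = (m₁ + m₂ + 1.390)a, so a = (3.61 − 1.61)(9.8)/(3.61 + 1.61 + 1.390) = 2.965 m/s².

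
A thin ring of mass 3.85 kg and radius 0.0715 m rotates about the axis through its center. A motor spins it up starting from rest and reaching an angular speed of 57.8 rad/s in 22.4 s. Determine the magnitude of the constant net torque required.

I = MR² = (3.85)(0.0715)² = 0.01968 kg·m².
α = Δω/Δt = (57.8 − 0)/22.4 = 2.580 rad/s².
τ = Iα = (0.01968)(2.580) = 0.05079 N·m.

τ ≈ 0.0508 N·m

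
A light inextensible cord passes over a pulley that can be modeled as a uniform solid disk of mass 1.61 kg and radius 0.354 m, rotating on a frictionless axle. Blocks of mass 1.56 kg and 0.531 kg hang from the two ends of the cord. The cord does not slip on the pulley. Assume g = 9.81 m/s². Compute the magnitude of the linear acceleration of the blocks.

I = ½MR² = (1/2)(1.61)(0.354)² = 0.1009 kg·m².
Heavier block: m₁g − T₁ = m₁a. Lighter block: T₂ − m₂g = m₂a.
Pulley: (T₁ − T₂)R = Iα = I(a/R), so T₁ − T₂ = (I/R²)a = (1/2)M_p a = 0.8050·a.
Adding the three: (m₁ − m₂)g = (m₁ + m₂ + 0.8050)a, so a = (1.56 − 0.531)(9.81)/(1.56 + 0.531 + 0.8050) = 3.486 m/s².

a ≈ 3.49 m/s²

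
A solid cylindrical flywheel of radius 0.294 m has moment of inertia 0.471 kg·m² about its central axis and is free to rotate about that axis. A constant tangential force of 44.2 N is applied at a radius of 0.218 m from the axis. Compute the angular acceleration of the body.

α ≈ 20.5 rad/s²

τ = F·r = (44.2)(0.218) = 9.636 N·m.
From τ = Iα: α = 9.636/0.4710 = 20.46 rad/s².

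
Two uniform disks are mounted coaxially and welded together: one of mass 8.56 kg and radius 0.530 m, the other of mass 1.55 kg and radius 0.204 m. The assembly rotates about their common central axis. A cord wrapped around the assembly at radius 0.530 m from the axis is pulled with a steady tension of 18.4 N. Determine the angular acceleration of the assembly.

α ≈ 7.90 rad/s²

I = ½M₁R₁² + ½M₂R₂² = ½(8.56)(0.530)² + ½(1.55)(0.204)² = 1.235 kg·m².
τ = F r = (18.4)(0.530) = 9.752 N·m.
α = τ/I = 9.752/1.235 = 7.900 rad/s².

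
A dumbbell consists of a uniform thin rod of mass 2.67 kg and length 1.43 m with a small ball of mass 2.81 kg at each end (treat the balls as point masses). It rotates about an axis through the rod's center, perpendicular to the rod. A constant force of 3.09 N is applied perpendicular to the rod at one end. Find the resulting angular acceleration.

α ≈ 0.664 rad/s²

I_rod = (1/12)ML² = (1/12)(2.67)(1.43)² = 0.4550 kg·m².
I_balls = 2·m·(L/2)² = 2(2.81)(0.7150)² = 2.873 kg·m².
Total I = 3.328 kg·m².
τ = F·(L/2) = (3.09)(0.715) = 2.209 N·m.
α = τ/I = 2.209/3.328 = 0.6639 rad/s².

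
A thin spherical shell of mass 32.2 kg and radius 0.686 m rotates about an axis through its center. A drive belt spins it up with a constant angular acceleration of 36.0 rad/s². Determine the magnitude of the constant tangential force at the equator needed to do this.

I = (2/3)MR² = (2/3)(32.2)(0.686)² = 10.10 kg·m².
The required torque is τ = Iα = (10.10)(36.00) = 363.7 N·m.
A tangential force at the equator gives τ = FR, so F = τ/R = 363.7/0.686 = 530.1 N.

F ≈ 530 N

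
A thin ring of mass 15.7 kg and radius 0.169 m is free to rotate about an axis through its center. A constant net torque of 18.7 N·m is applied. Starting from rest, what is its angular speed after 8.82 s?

I = MR² = (15.7)(0.169)² = 0.4484 kg·m².
α = τ/I = 18.7/0.4484 = 41.70 rad/s².
ω = ω₀ + αt = 0 + (41.70)(8.82) = 367.8 rad/s.

ω ≈ 368 rad/s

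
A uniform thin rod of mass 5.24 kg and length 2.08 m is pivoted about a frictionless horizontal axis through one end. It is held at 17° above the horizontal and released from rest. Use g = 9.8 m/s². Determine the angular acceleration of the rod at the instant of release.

About the pivot, I = (1/3)ML² = (1/3)(5.24)(2.08)² = 7.557 kg·m².
The weight acts at the center, a distance L/2 = 1.040 m from the pivot; τ = Mg(L/2) cos 17° = 51.07 N·m.
α = τ/I = 51.07/7.557 = 6.758 rad/s².
(Equivalently α = (3g/(2L)) cos 17° = 6.758 rad/s².)

α ≈ 6.76 rad/s²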